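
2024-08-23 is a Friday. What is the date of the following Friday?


Current: Friday
Target: Friday
Days ahead: 7

Next Friday: 2024-08-30


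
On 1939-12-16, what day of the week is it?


Date: December 16, 1939
Anchor: Jan 1, 1939. With p = 1939 - 1 = 1938: (p + p//4 - p//100 + p//400) mod 7 = (1938 + 484 - 19 + 4) mod 7 = 2407 mod 7 = 6 -> Sunday (Mon=0 ... Sun=6)
Days before December (Jan-Nov): 334; offset = 334 + 16 - 1 = 349
Weekday index = (6 + 349) mod 7 = 5

Day of the week: Saturday


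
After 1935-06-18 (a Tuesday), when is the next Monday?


Current: Tuesday
Target: Monday
Days ahead: 6

Next Monday: 1935-06-24


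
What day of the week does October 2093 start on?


Target: October 1, 2093
Anchor: Jan 1, 2093. With p = 2093 - 1 = 2092: (p + p//4 - p//100 + p//400) mod 7 = (2092 + 523 - 20 + 5) mod 7 = 2600 mod 7 = 3 -> Thursday (Mon=0 ... Sun=6)
Days before October (Jan-Sep): 273 days
Weekday index = (3 + 273) mod 7 = 3

Thursday


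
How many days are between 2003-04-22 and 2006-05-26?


From 2003-04-22 to 2006-05-26
2003-04-22: days before April = 31 + 28 + 31 = 90 (2003 is not a leap year); day of year = 90 + 22 = 112
2006-05-26: days before May = 31 + 28 + 31 + 30 = 120 (2006 is not a leap year); day of year = 120 + 26 = 146
Rest of 2003: 365 - 112 = 253
Full years 2004 (366), 2005 (365): 731
Total = 253 + 731 + 146 = 1130

1130 days


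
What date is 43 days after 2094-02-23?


Start: 2094-02-23, add 43 days
February 2094 has 28 days: 28 - 23 = 5 days to February 28 -> 38 left
March 2094 has 31 days -> 7 left
April 2094: 7 <= 30 -> lands on April 7

Result: 2094-04-07


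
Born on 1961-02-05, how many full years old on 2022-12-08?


Birth: 1961-02-05
Reference: 2022-12-08
Year difference: 2022 - 1961 = 61

61 years old


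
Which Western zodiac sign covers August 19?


Date: August 19
Conventional tropical zodiac dates: Leo from July 23 onward; Virgo starts August 23
August 19 falls within the Leo range

Leo


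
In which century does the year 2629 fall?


Century = (year - 1) // 100 + 1
= (2629 - 1) // 100 + 1
= 2628 // 100 + 1
= 26 + 1

27th century


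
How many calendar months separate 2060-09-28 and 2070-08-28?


From September 2060 to August 2070
10 years * 12 = 120 months, minus 1 month = 119

119 months


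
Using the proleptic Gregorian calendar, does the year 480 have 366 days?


Gregorian leap year rule: divisible by 4, but not by 100, unless also by 400.
480 is divisible by 4 but not 100 -> leap year

Yes


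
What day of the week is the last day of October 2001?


October 2001 has 31 days
Anchor: Jan 1, 2001. With p = 2001 - 1 = 2000: (p + p//4 - p//100 + p//400) mod 7 = (2000 + 500 - 20 + 5) mod 7 = 2485 mod 7 = 0 -> Monday (Mon=0 ... Sun=6)
Days before October (Jan-Sep): 273; October 1 index = (0 + 273) mod 7 = 0 -> Monday
Last day offset: 31 - 1 = 30 days
Weekday index = (0 + 30) mod 7 = 2

Wednesday, October 31


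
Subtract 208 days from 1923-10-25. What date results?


Start: 1923-10-25, subtract 208 days
Back 25 days from October 25 reaches September 30, 1923 -> 183 left
September 1923 has 30 days -> back to August 31, 1923 -> 153 left
August 1923 has 31 days -> back to July 31, 1923 -> 122 left
July 1923 has 31 days -> back to June 30, 1923 -> 91 left
June 1923 has 30 days -> back to May 31, 1923 -> 61 left
May 1923 has 31 days -> back to April 30, 1923 -> 30 left
April 1923 has 30 days -> back to March 31, 1923 -> 0 left
March 1923: 31 - 0 = 31 -> lands on March 31

Result: 1923-03-31


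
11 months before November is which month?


November is month 11
11 - 11 = 0; wrap: 0 + 12 = 12

December


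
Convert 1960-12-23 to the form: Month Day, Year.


ISO 1960-12-23 parses as year=1960, month=12, day=23
Month 12 -> December

December 23, 1960


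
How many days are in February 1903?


February 1903 (leap year: no)

28 days


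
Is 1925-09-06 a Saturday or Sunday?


Anchor: Jan 1, 1925. With p = 1925 - 1 = 1924: (p + p//4 - p//100 + p//400) mod 7 = (1924 + 481 - 19 + 4) mod 7 = 2390 mod 7 = 3 -> Thursday (Mon=0 ... Sun=6)
Day of year: 249; offset = 248
Weekday index = (3 + 248) mod 7 = 6 -> Sunday
Weekend days: Saturday, Sunday

Yes


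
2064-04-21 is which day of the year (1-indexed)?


Date: April 21, 2064
Days in months 1 through 3: 91
Plus 21 days in April

Day of year: 112


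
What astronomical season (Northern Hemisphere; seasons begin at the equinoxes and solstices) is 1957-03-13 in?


Date: March 13
Astronomical Winter (approx.; exact equinox/solstice day varies by year): December 21 to March 19
March 13 falls within the Winter window

Winter


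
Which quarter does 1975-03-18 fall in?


Month: March (month 3)
Q1: Jan-Mar, Q2: Apr-Jun, Q3: Jul-Sep, Q4: Oct-Dec

Q1


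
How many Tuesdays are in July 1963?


July 1963 has 31 days
Anchor: Jan 1, 1963. With p = 1963 - 1 = 1962: (p + p//4 - p//100 + p//400) mod 7 = (1962 + 490 - 19 + 4) mod 7 = 2437 mod 7 = 1 -> Tuesday (Mon=0 ... Sun=6)
Days before July (Jan-Jun): 181; July 1 index = (1 + 181) mod 7 = 0 -> Monday
First Tuesday is July 2
Tuesdays: 2, 9, 16, 23, 30

5 Tuesdays


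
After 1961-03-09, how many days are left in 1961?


Day of year: 68 of 365
Remaining = 365 - 68

297 days


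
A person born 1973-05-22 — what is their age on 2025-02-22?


Birth: 1973-05-22
Reference: 2025-02-22
Year difference: 2025 - 1973 = 52
Birthday not yet reached in 2025, subtract 1

51 years old


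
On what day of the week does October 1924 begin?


Target: October 1, 1924
Anchor: Jan 1, 1924. With p = 1924 - 1 = 1923: (p + p//4 - p//100 + p//400) mod 7 = (1923 + 480 - 19 + 4) mod 7 = 2388 mod 7 = 1 -> Tuesday (Mon=0 ... Sun=6)
Days before October (Jan-Sep): 274 days
Weekday index = (1 + 274) mod 7 = 2

Wednesday


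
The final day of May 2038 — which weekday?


May 2038 has 31 days
Anchor: Jan 1, 2038. With p = 2038 - 1 = 2037: (p + p//4 - p//100 + p//400) mod 7 = (2037 + 509 - 20 + 5) mod 7 = 2531 mod 7 = 4 -> Friday (Mon=0 ... Sun=6)
Days before May (Jan-Apr): 120; May 1 index = (4 + 120) mod 7 = 5 -> Saturday
Last day offset: 31 - 1 = 30 days
Weekday index = (5 + 30) mod 7 = 0

Monday, May 31


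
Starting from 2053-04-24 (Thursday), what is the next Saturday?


Current: Thursday
Target: Saturday
Days ahead: 2

Next Saturday: 2053-04-26


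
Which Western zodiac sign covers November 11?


Date: November 11
Conventional tropical zodiac dates: Scorpio from October 23 onward; Sagittarius starts November 22
November 11 falls within the Scorpio range

Scorpio


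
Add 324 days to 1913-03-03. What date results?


Start: 1913-03-03, add 324 days
March 1913 has 31 days: 31 - 3 = 28 days to March 31 -> 296 left
April 1913 has 30 days -> 266 left
May 1913 has 31 days -> 235 left
June 1913 has 30 days -> 205 left
July 1913 has 31 days -> 174 left
August 1913 has 31 days -> 143 left
September 1913 has 30 days -> 113 left
October 1913 has 31 days -> 82 left
November 1913 has 30 days -> 52 left
December 1913 has 31 days -> 21 left
January 1914: 21 <= 31 -> lands on January 21

Result: 1914-01-21


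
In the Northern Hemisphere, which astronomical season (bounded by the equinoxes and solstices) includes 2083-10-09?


Date: October 9
Astronomical Autumn (approx.; exact equinox/solstice day varies by year): September 22 to December 20
October 9 falls within the Autumn window

Autumn


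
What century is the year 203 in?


Century = (year - 1) // 100 + 1
= (203 - 1) // 100 + 1
= 202 // 100 + 1
= 2 + 1

3rd century


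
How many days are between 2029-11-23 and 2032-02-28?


From 2029-11-23 to 2032-02-28
2029-11-23: days before November = 31 + 28 + 31 + 30 + 31 + 30 + 31 + 31 + 30 + 31 = 304 (2029 is not a leap year); day of year = 304 + 23 = 327
2032-02-28: days before February = 31; day of year = 31 + 28 = 59
Rest of 2029: 365 - 327 = 38
Full years 2030 (365), 2031 (365): 730
Total = 38 + 730 + 59 = 827

827 days


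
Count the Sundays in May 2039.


May 2039 has 31 days
Anchor: Jan 1, 2039. With p = 2039 - 1 = 2038: (p + p//4 - p//100 + p//400) mod 7 = (2038 + 509 - 20 + 5) mod 7 = 2532 mod 7 = 5 -> Saturday (Mon=0 ... Sun=6)
Days before May (Jan-Apr): 120; May 1 index = (5 + 120) mod 7 = 6 -> Sunday
First Sunday is May 1
Sundays: 1, 8, 15, 22, 29

5 Sundays


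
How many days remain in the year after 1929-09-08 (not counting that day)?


Day of year: 251 of 365
Remaining = 365 - 251

114 days


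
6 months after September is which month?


September is month 9
9 + 6 = 15; wrap: 15 - 12 = 3

March


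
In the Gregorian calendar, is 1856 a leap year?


Gregorian leap year rule: divisible by 4, but not by 100, unless also by 400.
1856 is divisible by 4 but not 100 -> leap year

Yes


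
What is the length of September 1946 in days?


September 1946

30 days


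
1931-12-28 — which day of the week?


Date: December 28, 1931
Anchor: Jan 1, 1931. With p = 1931 - 1 = 1930: (p + p//4 - p//100 + p//400) mod 7 = (1930 + 482 - 19 + 4) mod 7 = 2397 mod 7 = 3 -> Thursday (Mon=0 ... Sun=6)
Days before December (Jan-Nov): 334; offset = 334 + 28 - 1 = 361
Weekday index = (3 + 361) mod 7 = 0

Day of the week: Monday


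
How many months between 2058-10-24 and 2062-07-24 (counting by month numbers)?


From October 2058 to July 2062
4 years * 12 = 48 months, minus 3 months = 45

45 months


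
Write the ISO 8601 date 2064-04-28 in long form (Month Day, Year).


ISO 2064-04-28 parses as year=2064, month=04, day=28
Month 4 -> April

April 28, 2064


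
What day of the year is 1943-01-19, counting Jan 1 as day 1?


Date: January 19, 1943
No months before January
Plus 19 days in January

Day of year: 19


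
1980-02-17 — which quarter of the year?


Month: February (month 2)
Q1: Jan-Mar, Q2: Apr-Jun, Q3: Jul-Sep, Q4: Oct-Dec

Q1


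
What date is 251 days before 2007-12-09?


Start: 2007-12-09, subtract 251 days
Back 9 days from December 9 reaches November 30, 2007 -> 242 left
November 2007 has 30 days -> back to October 31, 2007 -> 212 left
October 2007 has 31 days -> back to September 30, 2007 -> 181 left
September 2007 has 30 days -> back to August 31, 2007 -> 151 left
August 2007 has 31 days -> back to July 31, 2007 -> 120 left
July 2007 has 31 days -> back to June 30, 2007 -> 89 left
June 2007 has 30 days -> back to May 31, 2007 -> 59 left
May 2007 has 31 days -> back to April 30, 2007 -> 28 left
April 2007: 30 - 28 = 2 -> lands on April 2

Result: 2007-04-02


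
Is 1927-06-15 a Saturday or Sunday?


Anchor: Jan 1, 1927. With p = 1927 - 1 = 1926: (p + p//4 - p//100 + p//400) mod 7 = (1926 + 481 - 19 + 4) mod 7 = 2392 mod 7 = 5 -> Saturday (Mon=0 ... Sun=6)
Day of year: 166; offset = 165
Weekday index = (5 + 165) mod 7 = 2 -> Wednesday
Weekend days: Saturday, Sunday

No


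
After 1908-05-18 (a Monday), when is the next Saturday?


Current: Monday
Target: Saturday
Days ahead: 5

Next Saturday: 1908-05-23


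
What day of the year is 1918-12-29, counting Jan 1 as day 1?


Date: December 29, 1918
Days in months 1 through 11: 334
Plus 29 days in December

Day of year: 363


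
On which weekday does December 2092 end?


December 2092 has 31 days
Anchor: Jan 1, 2092. With p = 2092 - 1 = 2091: (p + p//4 - p//100 + p//400) mod 7 = (2091 + 522 - 20 + 5) mod 7 = 2598 mod 7 = 1 -> Tuesday (Mon=0 ... Sun=6)
Days before December (Jan-Nov): 335; December 1 index = (1 + 335) mod 7 = 0 -> Monday
Last day offset: 31 - 1 = 30 days
Weekday index = (0 + 30) mod 7 = 2

Wednesday, December 31


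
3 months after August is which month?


August is month 8
8 + 3 = 11

November


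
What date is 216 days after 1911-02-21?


Start: 1911-02-21, add 216 days
February 1911 has 28 days: 28 - 21 = 7 days to February 28 -> 209 left
March 1911 has 31 days -> 178 left
April 1911 has 30 days -> 148 left
May 1911 has 31 days -> 117 left
June 1911 has 30 days -> 87 left
July 1911 has 31 days -> 56 left
August 1911 has 31 days -> 25 left
September 1911: 25 <= 30 -> lands on September 25

Result: 1911-09-25


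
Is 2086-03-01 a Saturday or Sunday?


Anchor: Jan 1, 2086. With p = 2086 - 1 = 2085: (p + p//4 - p//100 + p//400) mod 7 = (2085 + 521 - 20 + 5) mod 7 = 2591 mod 7 = 1 -> Tuesday (Mon=0 ... Sun=6)
Day of year: 60; offset = 59
Weekday index = (1 + 59) mod 7 = 4 -> Friday
Weekend days: Saturday, Sunday

No


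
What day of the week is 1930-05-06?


Date: May 6, 1930
Anchor: Jan 1, 1930. With p = 1930 - 1 = 1929: (p + p//4 - p//100 + p//400) mod 7 = (1929 + 482 - 19 + 4) mod 7 = 2396 mod 7 = 2 -> Wednesday (Mon=0 ... Sun=6)
Days before May (Jan-Apr): 120; offset = 120 + 6 - 1 = 125
Weekday index = (2 + 125) mod 7 = 1

Day of the week: Tuesday


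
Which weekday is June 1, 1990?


Target: June 1, 1990
Anchor: Jan 1, 1990. With p = 1990 - 1 = 1989: (p + p//4 - p//100 + p//400) mod 7 = (1989 + 497 - 19 + 4) mod 7 = 2471 mod 7 = 0 -> Monday (Mon=0 ... Sun=6)
Days before June (Jan-May): 151 days
Weekday index = (0 + 151) mod 7 = 4

Friday


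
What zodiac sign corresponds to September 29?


Date: September 29
Conventional tropical zodiac dates: Libra from September 23 onward; Scorpio starts October 23
September 29 falls within the Libra range

Libra


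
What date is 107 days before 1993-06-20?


Start: 1993-06-20, subtract 107 days
Back 20 days from June 20 reaches May 31, 1993 -> 87 left
May 1993 has 31 days -> back to April 30, 1993 -> 56 left
April 1993 has 30 days -> back to March 31, 1993 -> 26 left
March 1993: 31 - 26 = 5 -> lands on March 5

Result: 1993-03-05


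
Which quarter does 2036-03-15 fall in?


Month: March (month 3)
Q1: Jan-Mar, Q2: Apr-Jun, Q3: Jul-Sep, Q4: Oct-Dec

Q1


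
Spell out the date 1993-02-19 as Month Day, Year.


ISO 1993-02-19 parses as year=1993, month=02, day=19
Month 2 -> February

February 19, 1993


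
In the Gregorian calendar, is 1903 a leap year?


Gregorian leap year rule: divisible by 4, but not by 100, unless also by 400.
1903 is not divisible by 4 -> not a leap year

No


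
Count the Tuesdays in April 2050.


April 2050 has 30 days
Anchor: Jan 1, 2050. With p = 2050 - 1 = 2049: (p + p//4 - p//100 + p//400) mod 7 = (2049 + 512 - 20 + 5) mod 7 = 2546 mod 7 = 5 -> Saturday (Mon=0 ... Sun=6)
Days before April (Jan-Mar): 90; April 1 index = (5 + 90) mod 7 = 4 -> Friday
First Tuesday is April 5
Tuesdays: 5, 12, 19, 26

4 Tuesdays


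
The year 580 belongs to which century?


Century = (year - 1) // 100 + 1
= (580 - 1) // 100 + 1
= 579 // 100 + 1
= 5 + 1

6th century


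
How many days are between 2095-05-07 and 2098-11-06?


From 2095-05-07 to 2098-11-06
2095-05-07: days before May = 31 + 28 + 31 + 30 = 120 (2095 is not a leap year); day of year = 120 + 7 = 127
2098-11-06: days before November = 31 + 28 + 31 + 30 + 31 + 30 + 31 + 31 + 30 + 31 = 304 (2098 is not a leap year); day of year = 304 + 6 = 310
Rest of 2095: 365 - 127 = 238
Full years 2096 (366), 2097 (365): 731
Total = 238 + 731 + 310 = 1279

1279 days


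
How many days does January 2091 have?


January 2091

31 days


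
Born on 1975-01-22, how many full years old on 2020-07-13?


Birth: 1975-01-22
Reference: 2020-07-13
Year difference: 2020 - 1975 = 45

45 years old


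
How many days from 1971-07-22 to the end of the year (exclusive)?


Day of year: 203 of 365
Remaining = 365 - 203

162 days


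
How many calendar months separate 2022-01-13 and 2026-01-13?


From January 2022 to January 2026
4 years * 12 = 48 months = 48

48 months


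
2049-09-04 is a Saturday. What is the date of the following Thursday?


Current: Saturday
Target: Thursday
Days ahead: 5

Next Thursday: 2049-09-09


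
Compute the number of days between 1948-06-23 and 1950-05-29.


From 1948-06-23 to 1950-05-29
1948-06-23: days before June = 31 + 29 + 31 + 30 + 31 = 152 (1948 is a leap year); day of year = 152 + 23 = 175
1950-05-29: days before May = 31 + 28 + 31 + 30 = 120 (1950 is not a leap year); day of year = 120 + 29 = 149
Rest of 1948: 366 - 175 = 191
Full years 1949 (365): 365
Total = 191 + 365 + 149 = 705

705 days


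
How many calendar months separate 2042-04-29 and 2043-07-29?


From April 2042 to July 2043
1 year * 12 = 12 months, plus 3 months = 15

15 months


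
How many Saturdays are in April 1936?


April 1936 has 30 days
Anchor: Jan 1, 1936. With p = 1936 - 1 = 1935: (p + p//4 - p//100 + p//400) mod 7 = (1935 + 483 - 19 + 4) mod 7 = 2403 mod 7 = 2 -> Wednesday (Mon=0 ... Sun=6)
Days before April (Jan-Mar): 91; April 1 index = (2 + 91) mod 7 = 2 -> Wednesday
First Saturday is April 4
Saturdays: 4, 11, 18, 25

4 Saturdays


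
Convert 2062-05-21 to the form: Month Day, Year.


ISO 2062-05-21 parses as year=2062, month=05, day=21
Month 5 -> May

May 21, 2062


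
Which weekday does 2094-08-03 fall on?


Date: August 3, 2094
Anchor: Jan 1, 2094. With p = 2094 - 1 = 2093: (p + p//4 - p//100 + p//400) mod 7 = (2093 + 523 - 20 + 5) mod 7 = 2601 mod 7 = 4 -> Friday (Mon=0 ... Sun=6)
Days before August (Jan-Jul): 212; offset = 212 + 3 - 1 = 214
Weekday index = (4 + 214) mod 7 = 1

Day of the week: Tuesday


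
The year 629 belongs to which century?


Century = (year - 1) // 100 + 1
= (629 - 1) // 100 + 1
= 628 // 100 + 1
= 6 + 1

7th century


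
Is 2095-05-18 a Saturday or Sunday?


Anchor: Jan 1, 2095. With p = 2095 - 1 = 2094: (p + p//4 - p//100 + p//400) mod 7 = (2094 + 523 - 20 + 5) mod 7 = 2602 mod 7 = 5 -> Saturday (Mon=0 ... Sun=6)
Day of year: 138; offset = 137
Weekday index = (5 + 137) mod 7 = 2 -> Wednesday
Weekend days: Saturday, Sunday

No


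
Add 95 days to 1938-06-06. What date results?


Start: 1938-06-06, add 95 days
June 1938 has 30 days: 30 - 6 = 24 days to June 30 -> 71 left
July 1938 has 31 days -> 40 left
August 1938 has 31 days -> 9 left
September 1938: 9 <= 30 -> lands on September 9

Result: 1938-09-09


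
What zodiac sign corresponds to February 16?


Date: February 16
Conventional tropical zodiac dates: Aquarius from January 20 onward; Pisces starts February 19
February 16 falls within the Aquarius range

Aquarius


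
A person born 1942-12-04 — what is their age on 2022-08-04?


Birth: 1942-12-04
Reference: 2022-08-04
Year difference: 2022 - 1942 = 80
Birthday not yet reached in 2022, subtract 1

79 years old


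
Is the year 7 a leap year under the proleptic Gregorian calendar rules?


Gregorian leap year rule: divisible by 4, but not by 100, unless also by 400.
7 is not divisible by 4 -> not a leap year

No


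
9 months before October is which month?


October is month 10
10 - 9 = 1

January


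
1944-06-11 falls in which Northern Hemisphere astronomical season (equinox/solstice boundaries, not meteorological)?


Date: June 11
Astronomical Spring (approx.; exact equinox/solstice day varies by year): March 20 to June 20
June 11 falls within the Spring window

Spring


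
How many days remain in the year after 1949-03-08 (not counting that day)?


Day of year: 67 of 365
Remaining = 365 - 67

298 days


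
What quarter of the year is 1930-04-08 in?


Month: April (month 4)
Q1: Jan-Mar, Q2: Apr-Jun, Q3: Jul-Sep, Q4: Oct-Dec

Q2


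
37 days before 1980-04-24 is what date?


Start: 1980-04-24, subtract 37 days
Back 24 days from April 24 reaches March 31, 1980 -> 13 left
March 1980: 31 - 13 = 18 -> lands on March 18

Result: 1980-03-18


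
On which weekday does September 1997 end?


September 1997 has 30 days
Anchor: Jan 1, 1997. With p = 1997 - 1 = 1996: (p + p//4 - p//100 + p//400) mod 7 = (1996 + 499 - 19 + 4) mod 7 = 2480 mod 7 = 2 -> Wednesday (Mon=0 ... Sun=6)
Days before September (Jan-Aug): 243; September 1 index = (2 + 243) mod 7 = 0 -> Monday
Last day offset: 30 - 1 = 29 days
Weekday index = (0 + 29) mod 7 = 1

Tuesday, September 30


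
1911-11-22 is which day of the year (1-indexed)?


Date: November 22, 1911
Days in months 1 through 10: 304
Plus 22 days in November

Day of year: 326


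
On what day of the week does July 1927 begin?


Target: July 1, 1927
Anchor: Jan 1, 1927. With p = 1927 - 1 = 1926: (p + p//4 - p//100 + p//400) mod 7 = (1926 + 481 - 19 + 4) mod 7 = 2392 mod 7 = 5 -> Saturday (Mon=0 ... Sun=6)
Days before July (Jan-Jun): 181 days
Weekday index = (5 + 181) mod 7 = 4

Friday


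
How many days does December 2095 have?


December 2095

31 days


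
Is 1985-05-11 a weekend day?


Anchor: Jan 1, 1985. With p = 1985 - 1 = 1984: (p + p//4 - p//100 + p//400) mod 7 = (1984 + 496 - 19 + 4) mod 7 = 2465 mod 7 = 1 -> Tuesday (Mon=0 ... Sun=6)
Day of year: 131; offset = 130
Weekday index = (1 + 130) mod 7 = 5 -> Saturday
Weekend days: Saturday, Sunday

Yes


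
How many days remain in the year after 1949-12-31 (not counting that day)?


Day of year: 365 of 365
Remaining = 365 - 365

0 days


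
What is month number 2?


Month 2 of 12

February


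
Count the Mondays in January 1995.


January 1995 has 31 days
Anchor: Jan 1, 1995. With p = 1995 - 1 = 1994: (p + p//4 - p//100 + p//400) mod 7 = (1994 + 498 - 19 + 4) mod 7 = 2477 mod 7 = 6 -> Sunday (Mon=0 ... Sun=6)
January 1 is the anchor itself -> Sunday
First Monday is January 2
Mondays: 2, 9, 16, 23, 30

5 Mondays


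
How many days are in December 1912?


December 1912

31 days


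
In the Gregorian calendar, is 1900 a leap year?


Gregorian leap year rule: divisible by 4, but not by 100, unless also by 400.
1900 is divisible by 100 but not 400 -> not a leap year

No


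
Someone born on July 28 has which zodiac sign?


Date: July 28
Conventional tropical zodiac dates: Leo from July 23 onward; Virgo starts August 23
July 28 falls within the Leo range

Leo


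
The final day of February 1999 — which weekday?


February 1999 has 28 days
Anchor: Jan 1, 1999. With p = 1999 - 1 = 1998: (p + p//4 - p//100 + p//400) mod 7 = (1998 + 499 - 19 + 4) mod 7 = 2482 mod 7 = 4 -> Friday (Mon=0 ... Sun=6)
Days before February (Jan): 31; February 1 index = (4 + 31) mod 7 = 0 -> Monday
Last day offset: 28 - 1 = 27 days
Weekday index = (0 + 27) mod 7 = 6

Sunday, February 28


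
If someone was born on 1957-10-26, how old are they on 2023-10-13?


Birth: 1957-10-26
Reference: 2023-10-13
Year difference: 2023 - 1957 = 66
Birthday not yet reached in 2023, subtract 1

65 years old


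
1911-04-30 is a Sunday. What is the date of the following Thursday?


Current: Sunday
Target: Thursday
Days ahead: 4

Next Thursday: 1911-05-04


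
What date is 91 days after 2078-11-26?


Start: 2078-11-26, add 91 days
November 2078 has 30 days: 30 - 26 = 4 days to November 30 -> 87 left
December 2078 has 31 days -> 56 left
January 2079 has 31 days -> 25 left
February 2079: 25 <= 28 -> lands on February 25

Result: 2079-02-25


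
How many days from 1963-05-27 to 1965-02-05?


From 1963-05-27 to 1965-02-05
1963-05-27: days before May = 31 + 28 + 31 + 30 = 120 (1963 is not a leap year); day of year = 120 + 27 = 147
1965-02-05: days before February = 31; day of year = 31 + 5 = 36
Rest of 1963: 365 - 147 = 218
Full years 1964 (366): 366
Total = 218 + 366 + 36 = 620

620 days


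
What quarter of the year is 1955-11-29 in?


Month: November (month 11)
Q1: Jan-Mar, Q2: Apr-Jun, Q3: Jul-Sep, Q4: Oct-Dec

Q4


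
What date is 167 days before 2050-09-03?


Start: 2050-09-03, subtract 167 days
Back 3 days from September 3 reaches August 31, 2050 -> 164 left
August 2050 has 31 days -> back to July 31, 2050 -> 133 left
July 2050 has 31 days -> back to June 30, 2050 -> 102 left
June 2050 has 30 days -> back to May 31, 2050 -> 72 left
May 2050 has 31 days -> back to April 30, 2050 -> 41 left
April 2050 has 30 days -> back to March 31, 2050 -> 11 left
March 2050: 31 - 11 = 20 -> lands on March 20

Result: 2050-03-20


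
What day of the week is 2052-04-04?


Date: April 4, 2052
Anchor: Jan 1, 2052. With p = 2052 - 1 = 2051: (p + p//4 - p//100 + p//400) mod 7 = (2051 + 512 - 20 + 5) mod 7 = 2548 mod 7 = 0 -> Monday (Mon=0 ... Sun=6)
Days before April (Jan-Mar): 91; offset = 91 + 4 - 1 = 94
Weekday index = (0 + 94) mod 7 = 3

Day of the week: Thursday


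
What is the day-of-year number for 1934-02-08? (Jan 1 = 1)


Date: February 8, 1934
Days in months 1 through 1: 31
Plus 8 days in February

Day of year: 39


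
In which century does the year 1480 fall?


Century = (year - 1) // 100 + 1
= (1480 - 1) // 100 + 1
= 1479 // 100 + 1
= 14 + 1

15th century


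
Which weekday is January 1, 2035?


Target: January 1, 2035
Anchor: Jan 1, 2035. With p = 2035 - 1 = 2034: (p + p//4 - p//100 + p//400) mod 7 = (2034 + 508 - 20 + 5) mod 7 = 2527 mod 7 = 0 -> Monday (Mon=0 ... Sun=6)
Offset from anchor: 0 days
Weekday index = (0 + 0) mod 7 = 0

Monday


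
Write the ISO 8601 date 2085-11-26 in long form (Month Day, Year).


ISO 2085-11-26 parses as year=2085, month=11, day=26
Month 11 -> November

November 26, 2085


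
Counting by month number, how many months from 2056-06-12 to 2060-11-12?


From June 2056 to November 2060
4 years * 12 = 48 months, plus 5 months = 53

53 months


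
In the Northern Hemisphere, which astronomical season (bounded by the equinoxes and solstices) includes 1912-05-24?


Date: May 24
Astronomical Spring (approx.; exact equinox/solstice day varies by year): March 20 to June 20
May 24 falls within the Spring window

Spring


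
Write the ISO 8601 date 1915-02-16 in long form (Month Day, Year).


ISO 1915-02-16 parses as year=1915, month=02, day=16
Month 2 -> February

February 16, 1915


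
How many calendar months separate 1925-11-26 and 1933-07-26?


From November 1925 to July 1933
8 years * 12 = 96 months, minus 4 months = 92

92 months


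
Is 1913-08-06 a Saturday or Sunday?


Anchor: Jan 1, 1913. With p = 1913 - 1 = 1912: (p + p//4 - p//100 + p//400) mod 7 = (1912 + 478 - 19 + 4) mod 7 = 2375 mod 7 = 2 -> Wednesday (Mon=0 ... Sun=6)
Day of year: 218; offset = 217
Weekday index = (2 + 217) mod 7 = 2 -> Wednesday
Weekend days: Saturday, Sunday

No


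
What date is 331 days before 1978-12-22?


Start: 1978-12-22, subtract 331 days
Back 22 days from December 22 reaches November 30, 1978 -> 309 left
November 1978 has 30 days -> back to October 31, 1978 -> 279 left
October 1978 has 31 days -> back to September 30, 1978 -> 248 left
September 1978 has 30 days -> back to August 31, 1978 -> 218 left
August 1978 has 31 days -> back to July 31, 1978 -> 187 left
July 1978 has 31 days -> back to June 30, 1978 -> 156 left
June 1978 has 30 days -> back to May 31, 1978 -> 126 left
May 1978 has 31 days -> back to April 30, 1978 -> 95 left
April 1978 has 30 days -> back to March 31, 1978 -> 65 left
March 1978 has 31 days -> back to February 28, 1978 -> 34 left
February 1978 has 28 days -> back to January 31, 1978 -> 6 left
January 1978: 31 - 6 = 25 -> lands on January 25

Result: 1978-01-25


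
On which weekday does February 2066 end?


February 2066 has 28 days
Anchor: Jan 1, 2066. With p = 2066 - 1 = 2065: (p + p//4 - p//100 + p//400) mod 7 = (2065 + 516 - 20 + 5) mod 7 = 2566 mod 7 = 4 -> Friday (Mon=0 ... Sun=6)
Days before February (Jan): 31; February 1 index = (4 + 31) mod 7 = 0 -> Monday
Last day offset: 28 - 1 = 27 days
Weekday index = (0 + 27) mod 7 = 6

Sunday, February 28


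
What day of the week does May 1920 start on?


Target: May 1, 1920
Anchor: Jan 1, 1920. With p = 1920 - 1 = 1919: (p + p//4 - p//100 + p//400) mod 7 = (1919 + 479 - 19 + 4) mod 7 = 2383 mod 7 = 3 -> Thursday (Mon=0 ... Sun=6)
Days before May (Jan-Apr): 121 days
Weekday index = (3 + 121) mod 7 = 5

Saturday


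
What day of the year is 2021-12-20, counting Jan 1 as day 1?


Date: December 20, 2021
Days in months 1 through 11: 334
Plus 20 days in December

Day of year: 354


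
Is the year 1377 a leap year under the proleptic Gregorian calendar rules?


Gregorian leap year rule: divisible by 4, but not by 100, unless also by 400.
1377 is not divisible by 4 -> not a leap year

No


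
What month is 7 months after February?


February is month 2
2 + 7 = 9

September


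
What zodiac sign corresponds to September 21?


Date: September 21
Conventional tropical zodiac dates: Virgo from August 23 onward; Libra starts September 23
September 21 falls within the Virgo range

Virgo


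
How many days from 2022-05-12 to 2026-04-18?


From 2022-05-12 to 2026-04-18
2022-05-12: days before May = 31 + 28 + 31 + 30 = 120 (2022 is not a leap year); day of year = 120 + 12 = 132
2026-04-18: days before April = 31 + 28 + 31 = 90 (2026 is not a leap year); day of year = 90 + 18 = 108
Rest of 2022: 365 - 132 = 233
Full years 2023 (365), 2024 (366), 2025 (365): 1096
Total = 233 + 1096 + 108 = 1437

1437 days


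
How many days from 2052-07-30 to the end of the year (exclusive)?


Day of year: 212 of 366
Remaining = 366 - 212

154 days


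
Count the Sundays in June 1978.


June 1978 has 30 days
Anchor: Jan 1, 1978. With p = 1978 - 1 = 1977: (p + p//4 - p//100 + p//400) mod 7 = (1977 + 494 - 19 + 4) mod 7 = 2456 mod 7 = 6 -> Sunday (Mon=0 ... Sun=6)
Days before June (Jan-May): 151; June 1 index = (6 + 151) mod 7 = 3 -> Thursday
First Sunday is June 4
Sundays: 4, 11, 18, 25

4 Sundays


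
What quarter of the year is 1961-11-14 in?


Month: November (month 11)
Q1: Jan-Mar, Q2: Apr-Jun, Q3: Jul-Sep, Q4: Oct-Dec

Q4


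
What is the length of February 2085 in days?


February 2085 (leap year: no)

28 days


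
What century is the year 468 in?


Century = (year - 1) // 100 + 1
= (468 - 1) // 100 + 1
= 467 // 100 + 1
= 4 + 1

5th century


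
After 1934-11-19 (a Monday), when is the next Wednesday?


Current: Monday
Target: Wednesday
Days ahead: 2

Next Wednesday: 1934-11-21


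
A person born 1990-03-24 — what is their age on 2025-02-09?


Birth: 1990-03-24
Reference: 2025-02-09
Year difference: 2025 - 1990 = 35
Birthday not yet reached in 2025, subtract 1

34 years old


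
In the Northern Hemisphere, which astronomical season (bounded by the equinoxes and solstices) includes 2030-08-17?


Date: August 17
Astronomical Summer (approx.; exact equinox/solstice day varies by year): June 21 to September 21
August 17 falls within the Summer window

Summer


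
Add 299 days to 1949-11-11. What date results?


Start: 1949-11-11, add 299 days
November 1949 has 30 days: 30 - 11 = 19 days to November 30 -> 280 left
December 1949 has 31 days -> 249 left
January 1950 has 31 days -> 218 left
February 1950 has 28 days -> 190 left
March 1950 has 31 days -> 159 left
April 1950 has 30 days -> 129 left
May 1950 has 31 days -> 98 left
June 1950 has 30 days -> 68 left
July 1950 has 31 days -> 37 left
August 1950 has 31 days -> 6 left
September 1950: 6 <= 30 -> lands on September 6

Result: 1950-09-06


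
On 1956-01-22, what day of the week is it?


Date: January 22, 1956
Anchor: Jan 1, 1956. With p = 1956 - 1 = 1955: (p + p//4 - p//100 + p//400) mod 7 = (1955 + 488 - 19 + 4) mod 7 = 2428 mod 7 = 6 -> Sunday (Mon=0 ... Sun=6)
Days into year = 22 - 1 = 21
Weekday index = (6 + 21) mod 7 = 6

Day of the week: Sunday


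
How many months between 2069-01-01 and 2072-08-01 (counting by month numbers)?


From January 2069 to August 2072
3 years * 12 = 36 months, plus 7 months = 43

43 months


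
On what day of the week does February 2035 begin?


Target: February 1, 2035
Anchor: Jan 1, 2035. With p = 2035 - 1 = 2034: (p + p//4 - p//100 + p//400) mod 7 = (2034 + 508 - 20 + 5) mod 7 = 2527 mod 7 = 0 -> Monday (Mon=0 ... Sun=6)
Days before February (Jan): 31 days
Weekday index = (0 + 31) mod 7 = 3

Thursday


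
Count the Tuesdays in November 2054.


November 2054 has 30 days
Anchor: Jan 1, 2054. With p = 2054 - 1 = 2053: (p + p//4 - p//100 + p//400) mod 7 = (2053 + 513 - 20 + 5) mod 7 = 2551 mod 7 = 3 -> Thursday (Mon=0 ... Sun=6)
Days before November (Jan-Oct): 304; November 1 index = (3 + 304) mod 7 = 6 -> Sunday
First Tuesday is November 3
Tuesdays: 3, 10, 17, 24

4 Tuesdays


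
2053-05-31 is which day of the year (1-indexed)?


Date: May 31, 2053
Days in months 1 through 4: 120
Plus 31 days in May

Day of year: 151


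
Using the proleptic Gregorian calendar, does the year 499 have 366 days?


Gregorian leap year rule: divisible by 4, but not by 100, unless also by 400.
499 is not divisible by 4 -> not a leap year

No


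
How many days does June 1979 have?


June 1979

30 days


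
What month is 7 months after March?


March is month 3
3 + 7 = 10

October


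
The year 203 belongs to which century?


Century = (year - 1) // 100 + 1
= (203 - 1) // 100 + 1
= 202 // 100 + 1
= 2 + 1

3rd century


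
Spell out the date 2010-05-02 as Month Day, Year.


ISO 2010-05-02 parses as year=2010, month=05, day=02
Month 5 -> May

May 2, 2010


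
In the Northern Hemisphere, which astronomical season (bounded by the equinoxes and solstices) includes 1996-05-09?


Date: May 9
Astronomical Spring (approx.; exact equinox/solstice day varies by year): March 20 to June 20
May 9 falls within the Spring window

Spring


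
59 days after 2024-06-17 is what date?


Start: 2024-06-17, add 59 days
June 2024 has 30 days: 30 - 17 = 13 days to June 30 -> 46 left
July 2024 has 31 days -> 15 left
August 2024: 15 <= 31 -> lands on August 15

Result: 2024-08-15


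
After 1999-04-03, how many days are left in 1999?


Day of year: 93 of 365
Remaining = 365 - 93

272 days


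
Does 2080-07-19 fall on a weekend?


Anchor: Jan 1, 2080. With p = 2080 - 1 = 2079: (p + p//4 - p//100 + p//400) mod 7 = (2079 + 519 - 20 + 5) mod 7 = 2583 mod 7 = 0 -> Monday (Mon=0 ... Sun=6)
Day of year: 201; offset = 200
Weekday index = (0 + 200) mod 7 = 4 -> Friday
Weekend days: Saturday, Sunday

No


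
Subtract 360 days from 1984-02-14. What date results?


Start: 1984-02-14, subtract 360 days
Back 14 days from February 14 reaches January 31, 1984 -> 346 left
January 1984 has 31 days -> back to December 31, 1983 -> 315 left
December 1983 has 31 days -> back to November 30, 1983 -> 284 left
November 1983 has 30 days -> back to October 31, 1983 -> 254 left
October 1983 has 31 days -> back to September 30, 1983 -> 223 left
September 1983 has 30 days -> back to August 31, 1983 -> 193 left
August 1983 has 31 days -> back to July 31, 1983 -> 162 left
July 1983 has 31 days -> back to June 30, 1983 -> 131 left
June 1983 has 30 days -> back to May 31, 1983 -> 101 left
May 1983 has 31 days -> back to April 30, 1983 -> 70 left
April 1983 has 30 days -> back to March 31, 1983 -> 40 left
March 1983 has 31 days -> back to February 28, 1983 -> 9 left
February 1983: 28 - 9 = 19 -> lands on February 19

Result: 1983-02-19


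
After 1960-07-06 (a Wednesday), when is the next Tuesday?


Current: Wednesday
Target: Tuesday
Days ahead: 6

Next Tuesday: 1960-07-12


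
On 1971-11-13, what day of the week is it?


Date: November 13, 1971
Anchor: Jan 1, 1971. With p = 1971 - 1 = 1970: (p + p//4 - p//100 + p//400) mod 7 = (1970 + 492 - 19 + 4) mod 7 = 2447 mod 7 = 4 -> Friday (Mon=0 ... Sun=6)
Days before November (Jan-Oct): 304; offset = 304 + 13 - 1 = 316
Weekday index = (4 + 316) mod 7 = 5

Day of the week: Saturday


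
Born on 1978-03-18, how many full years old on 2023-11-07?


Birth: 1978-03-18
Reference: 2023-11-07
Year difference: 2023 - 1978 = 45

45 years old


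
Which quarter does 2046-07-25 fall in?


Month: July (month 7)
Q1: Jan-Mar, Q2: Apr-Jun, Q3: Jul-Sep, Q4: Oct-Dec

Q3


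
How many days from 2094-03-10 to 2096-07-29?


From 2094-03-10 to 2096-07-29
2094-03-10: days before March = 31 + 28 = 59 (2094 is not a leap year); day of year = 59 + 10 = 69
2096-07-29: days before July = 31 + 29 + 31 + 30 + 31 + 30 = 182 (2096 is a leap year); day of year = 182 + 29 = 211
Rest of 2094: 365 - 69 = 296
Full years 2095 (365): 365
Total = 296 + 365 + 211 = 872

872 days


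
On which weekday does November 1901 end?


November 1901 has 30 days
Anchor: Jan 1, 1901. With p = 1901 - 1 = 1900: (p + p//4 - p//100 + p//400) mod 7 = (1900 + 475 - 19 + 4) mod 7 = 2360 mod 7 = 1 -> Tuesday (Mon=0 ... Sun=6)
Days before November (Jan-Oct): 304; November 1 index = (1 + 304) mod 7 = 4 -> Friday
Last day offset: 30 - 1 = 29 days
Weekday index = (4 + 29) mod 7 = 5

Saturday, November 30


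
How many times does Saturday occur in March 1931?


March 1931 has 31 days
Anchor: Jan 1, 1931. With p = 1931 - 1 = 1930: (p + p//4 - p//100 + p//400) mod 7 = (1930 + 482 - 19 + 4) mod 7 = 2397 mod 7 = 3 -> Thursday (Mon=0 ... Sun=6)
Days before March (Jan-Feb): 59; March 1 index = (3 + 59) mod 7 = 6 -> Sunday
First Saturday is March 7
Saturdays: 7, 14, 21, 28

4 Saturdays


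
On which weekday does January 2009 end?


January 2009 has 31 days
Anchor: Jan 1, 2009. With p = 2009 - 1 = 2008: (p + p//4 - p//100 + p//400) mod 7 = (2008 + 502 - 20 + 5) mod 7 = 2495 mod 7 = 3 -> Thursday (Mon=0 ... Sun=6)
January 1 is the anchor itself -> Thursday
Last day offset: 31 - 1 = 30 days
Weekday index = (3 + 30) mod 7 = 5

Saturday, January 31


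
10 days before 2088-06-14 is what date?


Start: 2088-06-14, subtract 10 days
14 - 10 = 4 stays within June 2088

Result: 2088-06-04


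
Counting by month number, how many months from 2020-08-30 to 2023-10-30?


From August 2020 to October 2023
3 years * 12 = 36 months, plus 2 months = 38

38 months


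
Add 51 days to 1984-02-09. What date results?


Start: 1984-02-09, add 51 days
February 1984 has 29 days: 29 - 9 = 20 days to February 29 -> 31 left
March 1984: 31 <= 31 -> lands on March 31

Result: 1984-03-31


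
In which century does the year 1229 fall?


Century = (year - 1) // 100 + 1
= (1229 - 1) // 100 + 1
= 1228 // 100 + 1
= 12 + 1

13th century


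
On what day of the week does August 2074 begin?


Target: August 1, 2074
Anchor: Jan 1, 2074. With p = 2074 - 1 = 2073: (p + p//4 - p//100 + p//400) mod 7 = (2073 + 518 - 20 + 5) mod 7 = 2576 mod 7 = 0 -> Monday (Mon=0 ... Sun=6)
Days before August (Jan-Jul): 212 days
Weekday index = (0 + 212) mod 7 = 2

Wednesday


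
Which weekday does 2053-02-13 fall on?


Date: February 13, 2053
Anchor: Jan 1, 2053. With p = 2053 - 1 = 2052: (p + p//4 - p//100 + p//400) mod 7 = (2052 + 513 - 20 + 5) mod 7 = 2550 mod 7 = 2 -> Wednesday (Mon=0 ... Sun=6)
Days before February (Jan): 31; offset = 31 + 13 - 1 = 43
Weekday index = (2 + 43) mod 7 = 3

Day of the week: Thursday


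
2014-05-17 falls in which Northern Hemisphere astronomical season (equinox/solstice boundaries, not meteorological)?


Date: May 17
Astronomical Spring (approx.; exact equinox/solstice day varies by year): March 20 to June 20
May 17 falls within the Spring window

Spring


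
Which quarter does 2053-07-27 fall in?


Month: July (month 7)
Q1: Jan-Mar, Q2: Apr-Jun, Q3: Jul-Sep, Q4: Oct-Dec

Q3


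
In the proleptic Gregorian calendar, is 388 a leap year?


Gregorian leap year rule: divisible by 4, but not by 100, unless also by 400.
388 is divisible by 4 but not 100 -> leap year

Yes


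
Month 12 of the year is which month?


Month 12 of 12

December


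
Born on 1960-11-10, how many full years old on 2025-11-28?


Birth: 1960-11-10
Reference: 2025-11-28
Year difference: 2025 - 1960 = 65

65 years old


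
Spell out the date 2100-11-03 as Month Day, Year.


ISO 2100-11-03 parses as year=2100, month=11, day=03
Month 11 -> November

November 3, 2100


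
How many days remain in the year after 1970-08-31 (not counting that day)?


Day of year: 243 of 365
Remaining = 365 - 243

122 days


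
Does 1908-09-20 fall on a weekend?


Anchor: Jan 1, 1908. With p = 1908 - 1 = 1907: (p + p//4 - p//100 + p//400) mod 7 = (1907 + 476 - 19 + 4) mod 7 = 2368 mod 7 = 2 -> Wednesday (Mon=0 ... Sun=6)
Day of year: 264; offset = 263
Weekday index = (2 + 263) mod 7 = 6 -> Sunday
Weekend days: Saturday, Sunday

Yes
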